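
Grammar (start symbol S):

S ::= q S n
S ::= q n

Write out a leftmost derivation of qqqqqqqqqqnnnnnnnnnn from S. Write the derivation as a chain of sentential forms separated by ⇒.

S ⇒ qSn   [S ::= q S n]
qSn ⇒ qqSnn   [S ::= q S n]
qqSnn ⇒ qqqSnnn   [S ::= q S n]
qqqSnnn ⇒ qqqqSnnnn   [S ::= q S n]
qqqqSnnnn ⇒ qqqqqSnnnnn   [S ::= q S n]
qqqqqSnnnnn ⇒ qqqqqqSnnnnnn   [S ::= q S n]
qqqqqqSnnnnnn ⇒ qqqqqqqSnnnnnnn   [S ::= q S n]
qqqqqqqSnnnnnnn ⇒ qqqqqqqqSnnnnnnnn   [S ::= q S n]
qqqqqqqqSnnnnnnnn ⇒ qqqqqqqqqSnnnnnnnnn   [S ::= q S n]
qqqqqqqqqSnnnnnnnnn ⇒ qqqqqqqqqqnnnnnnnnnn   [S ::= q n]

S ⇒ qSn ⇒ qqSnn ⇒ qqqSnnn ⇒ qqqqSnnnn ⇒ qqqqqSnnnnn ⇒ qqqqqqSnnnnnn ⇒ qqqqqqqSnnnnnnn ⇒ qqqqqqqqSnnnnnnnn ⇒ qqqqqqqqqSnnnnnnnnn ⇒ qqqqqqqqqqnnnnnnnnnn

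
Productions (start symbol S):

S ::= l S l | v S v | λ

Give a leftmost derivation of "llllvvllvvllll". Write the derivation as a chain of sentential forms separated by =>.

S => lSl => llSll => lllSlll => llllSllll => llllvSvllll => llllvvSvvllll => llllvvlSlvvllll => llllvvllvvllll

S => lSl   [S ::= l S l]
lSl => llSll   [S ::= l S l]
llSll => lllSlll   [S ::= l S l]
lllSlll => llllSllll   [S ::= l S l]
llllSllll => llllvSvllll   [S ::= v S v]
llllvSvllll => llllvvSvvllll   [S ::= v S v]
llllvvSvvllll => llllvvlSlvvllll   [S ::= l S l]
llllvvlSlvvllll => llllvvllvvllll   [S ::= λ]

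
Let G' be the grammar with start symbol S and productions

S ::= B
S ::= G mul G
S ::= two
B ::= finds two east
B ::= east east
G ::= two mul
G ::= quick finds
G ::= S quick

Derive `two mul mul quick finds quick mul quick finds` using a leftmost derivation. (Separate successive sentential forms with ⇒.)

S ⇒ G mul G ⇒ S quick mul G ⇒ G mul G quick mul G ⇒ two mul mul G quick mul G ⇒ two mul mul quick finds quick mul G ⇒ two mul mul quick finds quick mul quick finds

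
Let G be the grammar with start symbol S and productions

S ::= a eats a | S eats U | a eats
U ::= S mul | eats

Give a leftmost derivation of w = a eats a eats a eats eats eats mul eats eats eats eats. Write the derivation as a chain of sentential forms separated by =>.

S => S eats U => S eats U eats U => S eats U eats U eats U => a eats a eats U eats U eats U => a eats a eats S mul eats U eats U => a eats a eats S eats U mul eats U eats U => a eats a eats a eats eats U mul eats U eats U => a eats a eats a eats eats eats mul eats U eats U => a eats a eats a eats eats eats mul eats eats eats U => a eats a eats a eats eats eats mul eats eats eats eats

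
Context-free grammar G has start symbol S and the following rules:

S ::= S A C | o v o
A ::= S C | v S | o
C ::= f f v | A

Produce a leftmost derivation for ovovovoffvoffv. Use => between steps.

S => SAC   [S ::= S A C]
SAC => SACAC   [S ::= S A C]
SACAC => ovoACAC   [S ::= o v o]
ovoACAC => ovovSCAC   [A ::= v S]
ovovSCAC => ovovovoCAC   [S ::= o v o]
ovovovoCAC => ovovovoffvAC   [C ::= f f v]
ovovovoffvAC => ovovovoffvoC   [A ::= o]
ovovovoffvoC => ovovovoffvoffv   [C ::= f f v]

S => SAC => SACAC => ovoACAC => ovovSCAC => ovovovoCAC => ovovovoffvAC => ovovovoffvoC => ovovovoffvoffv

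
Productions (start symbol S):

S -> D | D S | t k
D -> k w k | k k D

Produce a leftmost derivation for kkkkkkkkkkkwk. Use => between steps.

S => D => kkD => kkkkD => kkkkkkD => kkkkkkkkD => kkkkkkkkkkD => kkkkkkkkkkkwk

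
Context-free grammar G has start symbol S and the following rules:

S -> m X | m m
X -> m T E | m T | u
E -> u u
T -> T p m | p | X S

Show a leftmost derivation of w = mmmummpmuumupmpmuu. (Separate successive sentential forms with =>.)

S => mX => mmTE => mmTpmE => mmTpmpmE => mmXSpmpmE => mmmTESpmpmE => mmmTpmESpmpmE => mmmXSpmESpmpmE => mmmuSpmESpmpmE => mmmummpmESpmpmE => mmmummpmuuSpmpmE => mmmummpmuumXpmpmE => mmmummpmuumupmpmE => mmmummpmuumupmpmuu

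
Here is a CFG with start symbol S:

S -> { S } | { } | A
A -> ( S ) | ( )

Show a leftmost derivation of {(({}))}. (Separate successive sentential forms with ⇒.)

S ⇒ {S} ⇒ {A} ⇒ {(S)} ⇒ {(A)} ⇒ {((S))} ⇒ {(({}))}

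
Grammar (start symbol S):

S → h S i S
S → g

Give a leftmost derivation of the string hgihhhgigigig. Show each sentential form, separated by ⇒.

S ⇒ hSiS   [S → h S i S]
hSiS ⇒ hgiS   [S → g]
hgiS ⇒ hgihSiS   [S → h S i S]
hgihSiS ⇒ hgihhSiSiS   [S → h S i S]
hgihhSiSiS ⇒ hgihhhSiSiSiS   [S → h S i S]
hgihhhSiSiSiS ⇒ hgihhhgiSiSiS   [S → g]
hgihhhgiSiSiS ⇒ hgihhhgigiSiS   [S → g]
hgihhhgigiSiS ⇒ hgihhhgigigiS   [S → g]
hgihhhgigigiS ⇒ hgihhhgigigig   [S → g]

S⇒hSiS⇒hgiS⇒hgihSiS⇒hgihhSiSiS⇒hgihhhSiSiSiS⇒hgihhhgiSiSiS⇒hgihhhgigiSiS⇒hgihhhgigigiS⇒hgihhhgigigig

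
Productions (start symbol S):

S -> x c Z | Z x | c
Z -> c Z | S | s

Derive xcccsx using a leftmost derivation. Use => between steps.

S => xcZ => xccZ => xccS => xccZx => xcccZx => xcccsx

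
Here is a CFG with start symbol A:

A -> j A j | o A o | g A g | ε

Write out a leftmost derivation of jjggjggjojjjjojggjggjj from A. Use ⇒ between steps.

A ⇒ jAj ⇒ jjAjj ⇒ jjgAgjj ⇒ jjggAggjj ⇒ jjggjAjggjj ⇒ jjggjgAgjggjj ⇒ jjggjggAggjggjj ⇒ jjggjggjAjggjggjj ⇒ jjggjggjoAojggjggjj ⇒ jjggjggjojAjojggjggjj ⇒ jjggjggjojjAjjojggjggjj ⇒ jjggjggjojjjjojggjggjj

A ⇒ jAj   [A -> j A j]
jAj ⇒ jjAjj   [A -> j A j]
jjAjj ⇒ jjgAgjj   [A -> g A g]
jjgAgjj ⇒ jjggAggjj   [A -> g A g]
jjggAggjj ⇒ jjggjAjggjj   [A -> j A j]
jjggjAjggjj ⇒ jjggjgAgjggjj   [A -> g A g]
jjggjgAgjggjj ⇒ jjggjggAggjggjj   [A -> g A g]
jjggjggAggjggjj ⇒ jjggjggjAjggjggjj   [A -> j A j]
jjggjggjAjggjggjj ⇒ jjggjggjoAojggjggjj   [A -> o A o]
jjggjggjoAojggjggjj ⇒ jjggjggjojAjojggjggjj   [A -> j A j]
jjggjggjojAjojggjggjj ⇒ jjggjggjojjAjjojggjggjj   [A -> j A j]
jjggjggjojjAjjojggjggjj ⇒ jjggjggjojjjjojggjggjj   [A -> ε]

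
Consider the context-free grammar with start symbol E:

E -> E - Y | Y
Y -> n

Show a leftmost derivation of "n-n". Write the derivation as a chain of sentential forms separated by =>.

E => E-Y => Y-Y => n-Y => n-n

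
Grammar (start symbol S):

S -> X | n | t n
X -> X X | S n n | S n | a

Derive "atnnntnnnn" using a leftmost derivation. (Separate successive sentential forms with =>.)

S => X => XX => aX => aSn => aXn => aXXn => aSnnXn => atnnnXn => atnnnSnnn => atnnntnnnn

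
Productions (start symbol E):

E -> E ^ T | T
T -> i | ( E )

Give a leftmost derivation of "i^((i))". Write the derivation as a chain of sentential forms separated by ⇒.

E ⇒ E^T ⇒ T^T ⇒ i^T ⇒ i^(E) ⇒ i^(T) ⇒ i^((E)) ⇒ i^((T)) ⇒ i^((i))

E ⇒ E^T   [E -> E ^ T]
E^T ⇒ T^T   [E -> T]
T^T ⇒ i^T   [T -> i]
i^T ⇒ i^(E)   [T -> ( E )]
i^(E) ⇒ i^(T)   [E -> T]
i^(T) ⇒ i^((E))   [T -> ( E )]
i^((E)) ⇒ i^((T))   [E -> T]
i^((T)) ⇒ i^((i))   [T -> i]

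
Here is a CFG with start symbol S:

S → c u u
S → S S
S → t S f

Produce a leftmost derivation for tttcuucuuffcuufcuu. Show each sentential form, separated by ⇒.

S ⇒ SS ⇒ tSfS ⇒ tSSfS ⇒ ttSfSfS ⇒ tttSffSfS ⇒ tttSSffSfS ⇒ tttcuuSffSfS ⇒ tttcuucuuffSfS ⇒ tttcuucuuffcuufS ⇒ tttcuucuuffcuufcuu

S ⇒ SS   [S → S S]
SS ⇒ tSfS   [S → t S f]
tSfS ⇒ tSSfS   [S → S S]
tSSfS ⇒ ttSfSfS   [S → t S f]
ttSfSfS ⇒ tttSffSfS   [S → t S f]
tttSffSfS ⇒ tttSSffSfS   [S → S S]
tttSSffSfS ⇒ tttcuuSffSfS   [S → c u u]
tttcuuSffSfS ⇒ tttcuucuuffSfS   [S → c u u]
tttcuucuuffSfS ⇒ tttcuucuuffcuufS   [S → c u u]
tttcuucuuffcuufS ⇒ tttcuucuuffcuufcuu   [S → c u u]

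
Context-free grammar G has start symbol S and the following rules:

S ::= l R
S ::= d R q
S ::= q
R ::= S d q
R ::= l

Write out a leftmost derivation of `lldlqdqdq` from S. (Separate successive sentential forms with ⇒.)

S⇒lR⇒lSdq⇒llRdq⇒llSdqdq⇒lldRqdqdq⇒lldlqdqdq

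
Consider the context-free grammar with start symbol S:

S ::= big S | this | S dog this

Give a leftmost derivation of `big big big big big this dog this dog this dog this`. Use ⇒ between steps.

S ⇒ S dog this   [S ::= S dog this]
S dog this ⇒ S dog this dog this   [S ::= S dog this]
S dog this dog this ⇒ big S dog this dog this   [S ::= big S]
big S dog this dog this ⇒ big big S dog this dog this   [S ::= big S]
big big S dog this dog this ⇒ big big big S dog this dog this   [S ::= big S]
big big big S dog this dog this ⇒ big big big big S dog this dog this   [S ::= big S]
big big big big S dog this dog this ⇒ big big big big S dog this dog this dog this   [S ::= S dog this]
big big big big S dog this dog this dog this ⇒ big big big big big S dog this dog this dog this   [S ::= big S]
big big big big big S dog this dog this dog this ⇒ big big big big big this dog this dog this dog this   [S ::= this]

S ⇒ S dog this ⇒ S dog this dog this ⇒ big S dog this dog this ⇒ big big S dog this dog this ⇒ big big big S dog this dog this ⇒ big big big big S dog this dog this ⇒ big big big big S dog this dog this dog this ⇒ big big big big big S dog this dog this dog this ⇒ big big big big big this dog this dog this dog this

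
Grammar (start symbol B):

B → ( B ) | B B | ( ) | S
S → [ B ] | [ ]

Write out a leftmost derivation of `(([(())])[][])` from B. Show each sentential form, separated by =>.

B => (B)   [B → ( B )]
(B) => (BB)   [B → B B]
(BB) => (BBB)   [B → B B]
(BBB) => ((B)BB)   [B → ( B )]
((B)BB) => ((S)BB)   [B → S]
((S)BB) => (([B])BB)   [S → [ B ]]
(([B])BB) => (([(B)])BB)   [B → ( B )]
(([(B)])BB) => (([(())])BB)   [B → ( )]
(([(())])BB) => (([(())])SB)   [B → S]
(([(())])SB) => (([(())])[]B)   [S → [ ]]
(([(())])[]B) => (([(())])[]S)   [B → S]
(([(())])[]S) => (([(())])[][])   [S → [ ]]

B => (B) => (BB) => (BBB) => ((B)BB) => ((S)BB) => (([B])BB) => (([(B)])BB) => (([(())])BB) => (([(())])SB) => (([(())])[]B) => (([(())])[]S) => (([(())])[][])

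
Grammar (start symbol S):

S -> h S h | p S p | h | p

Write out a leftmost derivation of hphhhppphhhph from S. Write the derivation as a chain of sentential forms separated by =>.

S => hSh => hpSph => hphShph => hphhShhph => hphhhShhhph => hphhhpSphhhph => hphhhppphhhph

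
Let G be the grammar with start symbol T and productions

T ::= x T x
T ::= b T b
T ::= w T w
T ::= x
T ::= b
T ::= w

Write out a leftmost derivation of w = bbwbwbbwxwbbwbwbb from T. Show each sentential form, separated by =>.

T => bTb => bbTbb => bbwTwbb => bbwbTbwbb => bbwbwTwbwbb => bbwbwbTbwbwbb => bbwbwbbTbbwbwbb => bbwbwbbwTwbbwbwbb => bbwbwbbwxwbbwbwbb

T => bTb   [T ::= b T b]
bTb => bbTbb   [T ::= b T b]
bbTbb => bbwTwbb   [T ::= w T w]
bbwTwbb => bbwbTbwbb   [T ::= b T b]
bbwbTbwbb => bbwbwTwbwbb   [T ::= w T w]
bbwbwTwbwbb => bbwbwbTbwbwbb   [T ::= b T b]
bbwbwbTbwbwbb => bbwbwbbTbbwbwbb   [T ::= b T b]
bbwbwbbTbbwbwbb => bbwbwbbwTwbbwbwbb   [T ::= w T w]
bbwbwbbwTwbbwbwbb => bbwbwbbwxwbbwbwbb   [T ::= x]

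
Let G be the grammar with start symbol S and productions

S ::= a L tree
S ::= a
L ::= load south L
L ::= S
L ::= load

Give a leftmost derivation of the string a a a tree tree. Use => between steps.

S => a L tree => a S tree => a a L tree tree => a a S tree tree => a a a tree tree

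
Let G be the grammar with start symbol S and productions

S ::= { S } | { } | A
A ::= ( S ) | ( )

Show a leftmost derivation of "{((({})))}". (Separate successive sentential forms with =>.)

S=>{S}=>{A}=>{(S)}=>{(A)}=>{((S))}=>{((A))}=>{(((S)))}=>{((({})))}

S => {S}   [S ::= { S }]
{S} => {A}   [S ::= A]
{A} => {(S)}   [A ::= ( S )]
{(S)} => {(A)}   [S ::= A]
{(A)} => {((S))}   [A ::= ( S )]
{((S))} => {((A))}   [S ::= A]
{((A))} => {(((S)))}   [A ::= ( S )]
{(((S)))} => {((({})))}   [S ::= { }]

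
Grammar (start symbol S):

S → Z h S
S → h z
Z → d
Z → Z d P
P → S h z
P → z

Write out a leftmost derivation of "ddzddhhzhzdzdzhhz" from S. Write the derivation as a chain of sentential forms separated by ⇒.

S ⇒ ZhS ⇒ ZdPhS ⇒ ZdPdPhS ⇒ ZdPdPdPhS ⇒ ZdPdPdPdPhS ⇒ ddPdPdPdPhS ⇒ ddzdPdPdPhS ⇒ ddzdShzdPdPhS ⇒ ddzdZhShzdPdPhS ⇒ ddzddhShzdPdPhS ⇒ ddzddhhzhzdPdPhS ⇒ ddzddhhzhzdzdPhS ⇒ ddzddhhzhzdzdzhS ⇒ ddzddhhzhzdzdzhhz

S ⇒ ZhS   [S → Z h S]
ZhS ⇒ ZdPhS   [Z → Z d P]
ZdPhS ⇒ ZdPdPhS   [Z → Z d P]
ZdPdPhS ⇒ ZdPdPdPhS   [Z → Z d P]
ZdPdPdPhS ⇒ ZdPdPdPdPhS   [Z → Z d P]
ZdPdPdPdPhS ⇒ ddPdPdPdPhS   [Z → d]
ddPdPdPdPhS ⇒ ddzdPdPdPhS   [P → z]
ddzdPdPdPhS ⇒ ddzdShzdPdPhS   [P → S h z]
ddzdShzdPdPhS ⇒ ddzdZhShzdPdPhS   [S → Z h S]
ddzdZhShzdPdPhS ⇒ ddzddhShzdPdPhS   [Z → d]
ddzddhShzdPdPhS ⇒ ddzddhhzhzdPdPhS   [S → h z]
ddzddhhzhzdPdPhS ⇒ ddzddhhzhzdzdPhS   [P → z]
ddzddhhzhzdzdPhS ⇒ ddzddhhzhzdzdzhS   [P → z]
ddzddhhzhzdzdzhS ⇒ ddzddhhzhzdzdzhhz   [S → h z]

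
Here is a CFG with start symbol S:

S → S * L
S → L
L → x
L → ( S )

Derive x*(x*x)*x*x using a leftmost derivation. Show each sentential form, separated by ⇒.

S ⇒ S*L ⇒ S*L*L ⇒ S*L*L*L ⇒ L*L*L*L ⇒ x*L*L*L ⇒ x*(S)*L*L ⇒ x*(S*L)*L*L ⇒ x*(L*L)*L*L ⇒ x*(x*L)*L*L ⇒ x*(x*x)*L*L ⇒ x*(x*x)*x*L ⇒ x*(x*x)*x*x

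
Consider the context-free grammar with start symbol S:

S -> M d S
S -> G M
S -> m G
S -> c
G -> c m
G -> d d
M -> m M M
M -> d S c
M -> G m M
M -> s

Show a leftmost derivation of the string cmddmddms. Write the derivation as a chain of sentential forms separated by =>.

S => GM => cmM => cmGmM => cmddmM => cmddmGmM => cmddmddmM => cmddmddms

S => GM   [S -> G M]
GM => cmM   [G -> c m]
cmM => cmGmM   [M -> G m M]
cmGmM => cmddmM   [G -> d d]
cmddmM => cmddmGmM   [M -> G m M]
cmddmGmM => cmddmddmM   [G -> d d]
cmddmddmM => cmddmddms   [M -> s]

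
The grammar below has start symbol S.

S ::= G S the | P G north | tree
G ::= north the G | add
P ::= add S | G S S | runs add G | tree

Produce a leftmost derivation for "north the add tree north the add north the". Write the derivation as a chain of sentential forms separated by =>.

S => G S the   [S ::= G S the]
G S the => north the G S the   [G ::= north the G]
north the G S the => north the add S the   [G ::= add]
north the add S the => north the add P G north the   [S ::= P G north]
north the add P G north the => north the add tree G north the   [P ::= tree]
north the add tree G north the => north the add tree north the G north the   [G ::= north the G]
north the add tree north the G north the => north the add tree north the add north the   [G ::= add]

S => G S the => north the G S the => north the add S the => north the add P G north the => north the add tree G north the => north the add tree north the G north the => north the add tree north the add north the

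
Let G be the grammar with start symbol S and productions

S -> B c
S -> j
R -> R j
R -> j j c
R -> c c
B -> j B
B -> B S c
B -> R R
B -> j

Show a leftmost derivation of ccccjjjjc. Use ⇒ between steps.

S ⇒ Bc   [S -> B c]
Bc ⇒ RRc   [B -> R R]
RRc ⇒ ccRc   [R -> c c]
ccRc ⇒ ccRjc   [R -> R j]
ccRjc ⇒ ccRjjc   [R -> R j]
ccRjjc ⇒ ccRjjjc   [R -> R j]
ccRjjjc ⇒ ccRjjjjc   [R -> R j]
ccRjjjjc ⇒ ccccjjjjc   [R -> c c]

S ⇒ Bc ⇒ RRc ⇒ ccRc ⇒ ccRjc ⇒ ccRjjc ⇒ ccRjjjc ⇒ ccRjjjjc ⇒ ccccjjjjc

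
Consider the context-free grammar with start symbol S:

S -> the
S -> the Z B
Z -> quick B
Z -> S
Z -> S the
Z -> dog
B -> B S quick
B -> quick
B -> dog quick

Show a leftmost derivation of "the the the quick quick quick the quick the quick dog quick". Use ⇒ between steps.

S ⇒ the Z B ⇒ the S B ⇒ the the Z B B ⇒ the the S the B B ⇒ the the the Z B the B B ⇒ the the the quick B B the B B ⇒ the the the quick quick B the B B ⇒ the the the quick quick quick the B B ⇒ the the the quick quick quick the B S quick B ⇒ the the the quick quick quick the quick S quick B ⇒ the the the quick quick quick the quick the quick B ⇒ the the the quick quick quick the quick the quick dog quick

S ⇒ the Z B   [S -> the Z B]
the Z B ⇒ the S B   [Z -> S]
the S B ⇒ the the Z B B   [S -> the Z B]
the the Z B B ⇒ the the S the B B   [Z -> S the]
the the S the B B ⇒ the the the Z B the B B   [S -> the Z B]
the the the Z B the B B ⇒ the the the quick B B the B B   [Z -> quick B]
the the the quick B B the B B ⇒ the the the quick quick B the B B   [B -> quick]
the the the quick quick B the B B ⇒ the the the quick quick quick the B B   [B -> quick]
the the the quick quick quick the B B ⇒ the the the quick quick quick the B S quick B   [B -> B S quick]
the the the quick quick quick the B S quick B ⇒ the the the quick quick quick the quick S quick B   [B -> quick]
the the the quick quick quick the quick S quick B ⇒ the the the quick quick quick the quick the quick B   [S -> the]
the the the quick quick quick the quick the quick B ⇒ the the the quick quick quick the quick the quick dog quick   [B -> dog quick]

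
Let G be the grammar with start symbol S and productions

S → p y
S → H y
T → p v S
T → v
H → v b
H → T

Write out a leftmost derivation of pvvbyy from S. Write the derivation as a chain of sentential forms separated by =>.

S => Hy => Ty => pvSy => pvHyy => pvvbyy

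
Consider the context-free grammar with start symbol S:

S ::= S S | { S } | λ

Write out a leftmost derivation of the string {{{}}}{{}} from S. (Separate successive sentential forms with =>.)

S => SS => SSS => {S}SS => {{S}}SS => {{{S}}}SS => {{{}}}SS => {{{}}}S => {{{}}}{S} => {{{}}}{{S}} => {{{}}}{{}}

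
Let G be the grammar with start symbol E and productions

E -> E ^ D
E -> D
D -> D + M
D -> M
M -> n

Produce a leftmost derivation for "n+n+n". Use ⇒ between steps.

E ⇒ D ⇒ D+M ⇒ D+M+M ⇒ M+M+M ⇒ n+M+M ⇒ n+n+M ⇒ n+n+n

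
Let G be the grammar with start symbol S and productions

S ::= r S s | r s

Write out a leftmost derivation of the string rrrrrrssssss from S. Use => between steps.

S => rSs   [S ::= r S s]
rSs => rrSss   [S ::= r S s]
rrSss => rrrSsss   [S ::= r S s]
rrrSsss => rrrrSssss   [S ::= r S s]
rrrrSssss => rrrrrSsssss   [S ::= r S s]
rrrrrSsssss => rrrrrrssssss   [S ::= r s]

S => rSs => rrSss => rrrSsss => rrrrSssss => rrrrrSsssss => rrrrrrssssss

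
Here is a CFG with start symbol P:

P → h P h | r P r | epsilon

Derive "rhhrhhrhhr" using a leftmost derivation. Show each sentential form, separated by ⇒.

P ⇒ rPr   [P → r P r]
rPr ⇒ rhPhr   [P → h P h]
rhPhr ⇒ rhhPhhr   [P → h P h]
rhhPhhr ⇒ rhhrPrhhr   [P → r P r]
rhhrPrhhr ⇒ rhhrhPhrhhr   [P → h P h]
rhhrhPhrhhr ⇒ rhhrhhrhhr   [P → epsilon]

P ⇒ rPr ⇒ rhPhr ⇒ rhhPhhr ⇒ rhhrPrhhr ⇒ rhhrhPhrhhr ⇒ rhhrhhrhhr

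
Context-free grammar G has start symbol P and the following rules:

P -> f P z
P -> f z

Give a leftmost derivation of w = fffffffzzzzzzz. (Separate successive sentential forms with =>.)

P => fPz => ffPzz => fffPzzz => ffffPzzzz => fffffPzzzzz => ffffffPzzzzzz => fffffffzzzzzzz

P => fPz   [P -> f P z]
fPz => ffPzz   [P -> f P z]
ffPzz => fffPzzz   [P -> f P z]
fffPzzz => ffffPzzzz   [P -> f P z]
ffffPzzzz => fffffPzzzzz   [P -> f P z]
fffffPzzzzz => ffffffPzzzzzz   [P -> f P z]
ffffffPzzzzzz => fffffffzzzzzzz   [P -> f z]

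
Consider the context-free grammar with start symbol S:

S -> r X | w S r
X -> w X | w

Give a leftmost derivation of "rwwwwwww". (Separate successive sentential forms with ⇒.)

S ⇒ rX ⇒ rwX ⇒ rwwX ⇒ rwwwX ⇒ rwwwwX ⇒ rwwwwwX ⇒ rwwwwwwX ⇒ rwwwwwww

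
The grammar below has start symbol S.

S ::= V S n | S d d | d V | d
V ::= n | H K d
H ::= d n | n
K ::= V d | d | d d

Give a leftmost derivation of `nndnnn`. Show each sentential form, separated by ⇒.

S⇒VSn⇒nSn⇒nVSnn⇒nnSnn⇒nndVnn⇒nndnnn

S ⇒ VSn   [S ::= V S n]
VSn ⇒ nSn   [V ::= n]
nSn ⇒ nVSnn   [S ::= V S n]
nVSnn ⇒ nnSnn   [V ::= n]
nnSnn ⇒ nndVnn   [S ::= d V]
nndVnn ⇒ nndnnn   [V ::= n]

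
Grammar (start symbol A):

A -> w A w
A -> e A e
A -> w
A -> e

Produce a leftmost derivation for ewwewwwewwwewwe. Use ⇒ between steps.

A ⇒ eAe   [A -> e A e]
eAe ⇒ ewAwe   [A -> w A w]
ewAwe ⇒ ewwAwwe   [A -> w A w]
ewwAwwe ⇒ ewweAewwe   [A -> e A e]
ewweAewwe ⇒ ewwewAwewwe   [A -> w A w]
ewwewAwewwe ⇒ ewwewwAwwewwe   [A -> w A w]
ewwewwAwwewwe ⇒ ewwewwwAwwwewwe   [A -> w A w]
ewwewwwAwwwewwe ⇒ ewwewwwewwwewwe   [A -> e]

A ⇒ eAe ⇒ ewAwe ⇒ ewwAwwe ⇒ ewweAewwe ⇒ ewwewAwewwe ⇒ ewwewwAwwewwe ⇒ ewwewwwAwwwewwe ⇒ ewwewwwewwwewwe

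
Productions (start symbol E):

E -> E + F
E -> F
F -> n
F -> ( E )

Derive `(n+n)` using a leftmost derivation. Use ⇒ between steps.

E ⇒ F ⇒ (E) ⇒ (E+F) ⇒ (F+F) ⇒ (n+F) ⇒ (n+n)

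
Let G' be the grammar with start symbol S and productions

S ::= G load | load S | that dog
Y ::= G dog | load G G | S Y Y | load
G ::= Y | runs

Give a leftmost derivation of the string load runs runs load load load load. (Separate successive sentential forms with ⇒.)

S ⇒ G load   [S ::= G load]
G load ⇒ Y load   [G ::= Y]
Y load ⇒ S Y Y load   [Y ::= S Y Y]
S Y Y load ⇒ G load Y Y load   [S ::= G load]
G load Y Y load ⇒ Y load Y Y load   [G ::= Y]
Y load Y Y load ⇒ load G G load Y Y load   [Y ::= load G G]
load G G load Y Y load ⇒ load runs G load Y Y load   [G ::= runs]
load runs G load Y Y load ⇒ load runs runs load Y Y load   [G ::= runs]
load runs runs load Y Y load ⇒ load runs runs load load Y load   [Y ::= load]
load runs runs load load Y load ⇒ load runs runs load load load load   [Y ::= load]

S ⇒ G load ⇒ Y load ⇒ S Y Y load ⇒ G load Y Y load ⇒ Y load Y Y load ⇒ load G G load Y Y load ⇒ load runs G load Y Y load ⇒ load runs runs load Y Y load ⇒ load runs runs load load Y load ⇒ load runs runs load load load load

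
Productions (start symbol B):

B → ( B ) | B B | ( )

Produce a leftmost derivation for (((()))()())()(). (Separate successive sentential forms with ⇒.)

B ⇒ BB   [B → B B]
BB ⇒ BBB   [B → B B]
BBB ⇒ (B)BB   [B → ( B )]
(B)BB ⇒ (BB)BB   [B → B B]
(BB)BB ⇒ (BBB)BB   [B → B B]
(BBB)BB ⇒ ((B)BB)BB   [B → ( B )]
((B)BB)BB ⇒ (((B))BB)BB   [B → ( B )]
(((B))BB)BB ⇒ (((()))BB)BB   [B → ( )]
(((()))BB)BB ⇒ (((()))()B)BB   [B → ( )]
(((()))()B)BB ⇒ (((()))()())BB   [B → ( )]
(((()))()())BB ⇒ (((()))()())()B   [B → ( )]
(((()))()())()B ⇒ (((()))()())()()   [B → ( )]

B ⇒ BB ⇒ BBB ⇒ (B)BB ⇒ (BB)BB ⇒ (BBB)BB ⇒ ((B)BB)BB ⇒ (((B))BB)BB ⇒ (((()))BB)BB ⇒ (((()))()B)BB ⇒ (((()))()())BB ⇒ (((()))()())()B ⇒ (((()))()())()()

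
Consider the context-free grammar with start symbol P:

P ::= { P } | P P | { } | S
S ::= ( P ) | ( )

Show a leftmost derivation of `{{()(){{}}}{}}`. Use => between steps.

P => {P}   [P ::= { P }]
{P} => {PP}   [P ::= P P]
{PP} => {{P}P}   [P ::= { P }]
{{P}P} => {{PP}P}   [P ::= P P]
{{PP}P} => {{PPP}P}   [P ::= P P]
{{PPP}P} => {{SPP}P}   [P ::= S]
{{SPP}P} => {{()PP}P}   [S ::= ( )]
{{()PP}P} => {{()SP}P}   [P ::= S]
{{()SP}P} => {{()()P}P}   [S ::= ( )]
{{()()P}P} => {{()(){P}}P}   [P ::= { P }]
{{()(){P}}P} => {{()(){{}}}P}   [P ::= { }]
{{()(){{}}}P} => {{()(){{}}}{}}   [P ::= { }]

P=>{P}=>{PP}=>{{P}P}=>{{PP}P}=>{{PPP}P}=>{{SPP}P}=>{{()PP}P}=>{{()SP}P}=>{{()()P}P}=>{{()(){P}}P}=>{{()(){{}}}P}=>{{()(){{}}}{}}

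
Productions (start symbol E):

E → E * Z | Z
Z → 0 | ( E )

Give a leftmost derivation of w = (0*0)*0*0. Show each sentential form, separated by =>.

E => E*Z => E*Z*Z => Z*Z*Z => (E)*Z*Z => (E*Z)*Z*Z => (Z*Z)*Z*Z => (0*Z)*Z*Z => (0*0)*Z*Z => (0*0)*0*Z => (0*0)*0*0

E => E*Z   [E → E * Z]
E*Z => E*Z*Z   [E → E * Z]
E*Z*Z => Z*Z*Z   [E → Z]
Z*Z*Z => (E)*Z*Z   [Z → ( E )]
(E)*Z*Z => (E*Z)*Z*Z   [E → E * Z]
(E*Z)*Z*Z => (Z*Z)*Z*Z   [E → Z]
(Z*Z)*Z*Z => (0*Z)*Z*Z   [Z → 0]
(0*Z)*Z*Z => (0*0)*Z*Z   [Z → 0]
(0*0)*Z*Z => (0*0)*0*Z   [Z → 0]
(0*0)*0*Z => (0*0)*0*0   [Z → 0]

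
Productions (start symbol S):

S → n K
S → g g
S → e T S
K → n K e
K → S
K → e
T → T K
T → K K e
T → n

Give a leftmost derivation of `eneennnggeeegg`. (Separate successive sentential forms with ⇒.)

S ⇒ eTS   [S → e T S]
eTS ⇒ eTKS   [T → T K]
eTKS ⇒ eKKeKS   [T → K K e]
eKKeKS ⇒ enKeKeKS   [K → n K e]
enKeKeKS ⇒ eneeKeKS   [K → e]
eneeKeKS ⇒ eneenKeeKS   [K → n K e]
eneenKeeKS ⇒ eneenSeeKS   [K → S]
eneenSeeKS ⇒ eneennKeeKS   [S → n K]
eneennKeeKS ⇒ eneennSeeKS   [K → S]
eneennSeeKS ⇒ eneennnKeeKS   [S → n K]
eneennnKeeKS ⇒ eneennnSeeKS   [K → S]
eneennnSeeKS ⇒ eneennnggeeKS   [S → g g]
eneennnggeeKS ⇒ eneennnggeeeS   [K → e]
eneennnggeeeS ⇒ eneennnggeeegg   [S → g g]

S ⇒ eTS ⇒ eTKS ⇒ eKKeKS ⇒ enKeKeKS ⇒ eneeKeKS ⇒ eneenKeeKS ⇒ eneenSeeKS ⇒ eneennKeeKS ⇒ eneennSeeKS ⇒ eneennnKeeKS ⇒ eneennnSeeKS ⇒ eneennnggeeKS ⇒ eneennnggeeeS ⇒ eneennnggeeegg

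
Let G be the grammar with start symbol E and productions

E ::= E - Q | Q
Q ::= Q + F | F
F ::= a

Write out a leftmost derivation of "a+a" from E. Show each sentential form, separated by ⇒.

E ⇒ Q   [E ::= Q]
Q ⇒ Q+F   [Q ::= Q + F]
Q+F ⇒ F+F   [Q ::= F]
F+F ⇒ a+F   [F ::= a]
a+F ⇒ a+a   [F ::= a]

E ⇒ Q ⇒ Q+F ⇒ F+F ⇒ a+F ⇒ a+a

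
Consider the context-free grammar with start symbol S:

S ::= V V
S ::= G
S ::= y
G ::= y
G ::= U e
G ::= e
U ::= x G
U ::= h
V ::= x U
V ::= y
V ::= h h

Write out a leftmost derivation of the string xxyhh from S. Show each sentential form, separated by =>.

S => VV => xUV => xxGV => xxyV => xxyhh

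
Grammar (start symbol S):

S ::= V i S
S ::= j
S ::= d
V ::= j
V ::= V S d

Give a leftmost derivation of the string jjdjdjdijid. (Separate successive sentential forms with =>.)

S => ViS   [S ::= V i S]
ViS => VSdiS   [V ::= V S d]
VSdiS => VSdSdiS   [V ::= V S d]
VSdSdiS => VSdSdSdiS   [V ::= V S d]
VSdSdSdiS => jSdSdSdiS   [V ::= j]
jSdSdSdiS => jjdSdSdiS   [S ::= j]
jjdSdSdiS => jjdjdSdiS   [S ::= j]
jjdjdSdiS => jjdjdjdiS   [S ::= j]
jjdjdjdiS => jjdjdjdiViS   [S ::= V i S]
jjdjdjdiViS => jjdjdjdijiS   [V ::= j]
jjdjdjdijiS => jjdjdjdijid   [S ::= d]

S=>ViS=>VSdiS=>VSdSdiS=>VSdSdSdiS=>jSdSdSdiS=>jjdSdSdiS=>jjdjdSdiS=>jjdjdjdiS=>jjdjdjdiViS=>jjdjdjdijiS=>jjdjdjdijid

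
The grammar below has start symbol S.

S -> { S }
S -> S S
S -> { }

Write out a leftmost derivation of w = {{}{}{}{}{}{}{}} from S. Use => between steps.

S => {S}   [S -> { S }]
{S} => {SS}   [S -> S S]
{SS} => {SSS}   [S -> S S]
{SSS} => {{}SS}   [S -> { }]
{{}SS} => {{}SSS}   [S -> S S]
{{}SSS} => {{}SSSS}   [S -> S S]
{{}SSSS} => {{}SSSSS}   [S -> S S]
{{}SSSSS} => {{}SSSSSS}   [S -> S S]
{{}SSSSSS} => {{}{}SSSSS}   [S -> { }]
{{}{}SSSSS} => {{}{}{}SSSS}   [S -> { }]
{{}{}{}SSSS} => {{}{}{}{}SSS}   [S -> { }]
{{}{}{}{}SSS} => {{}{}{}{}{}SS}   [S -> { }]
{{}{}{}{}{}SS} => {{}{}{}{}{}{}S}   [S -> { }]
{{}{}{}{}{}{}S} => {{}{}{}{}{}{}{}}   [S -> { }]

S => {S} => {SS} => {SSS} => {{}SS} => {{}SSS} => {{}SSSS} => {{}SSSSS} => {{}SSSSSS} => {{}{}SSSSS} => {{}{}{}SSSS} => {{}{}{}{}SSS} => {{}{}{}{}{}SS} => {{}{}{}{}{}{}S} => {{}{}{}{}{}{}{}}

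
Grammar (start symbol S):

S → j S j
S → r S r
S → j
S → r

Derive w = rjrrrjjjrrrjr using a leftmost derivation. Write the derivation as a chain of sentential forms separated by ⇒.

S ⇒ rSr   [S → r S r]
rSr ⇒ rjSjr   [S → j S j]
rjSjr ⇒ rjrSrjr   [S → r S r]
rjrSrjr ⇒ rjrrSrrjr   [S → r S r]
rjrrSrrjr ⇒ rjrrrSrrrjr   [S → r S r]
rjrrrSrrrjr ⇒ rjrrrjSjrrrjr   [S → j S j]
rjrrrjSjrrrjr ⇒ rjrrrjjjrrrjr   [S → j]

S ⇒ rSr ⇒ rjSjr ⇒ rjrSrjr ⇒ rjrrSrrjr ⇒ rjrrrSrrrjr ⇒ rjrrrjSjrrrjr ⇒ rjrrrjjjrrrjr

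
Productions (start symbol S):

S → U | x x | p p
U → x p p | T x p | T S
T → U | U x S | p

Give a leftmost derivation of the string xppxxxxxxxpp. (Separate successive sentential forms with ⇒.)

S⇒U⇒TS⇒US⇒TSS⇒UxSSS⇒TSxSSS⇒USxSSS⇒xppSxSSS⇒xppxxxSSS⇒xppxxxxxSS⇒xppxxxxxxxS⇒xppxxxxxxxpp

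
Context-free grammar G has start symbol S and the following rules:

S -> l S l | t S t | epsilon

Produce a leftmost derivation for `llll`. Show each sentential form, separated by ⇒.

S ⇒ lSl   [S -> l S l]
lSl ⇒ llSll   [S -> l S l]
llSll ⇒ llll   [S -> epsilon]

S ⇒ lSl ⇒ llSll ⇒ llll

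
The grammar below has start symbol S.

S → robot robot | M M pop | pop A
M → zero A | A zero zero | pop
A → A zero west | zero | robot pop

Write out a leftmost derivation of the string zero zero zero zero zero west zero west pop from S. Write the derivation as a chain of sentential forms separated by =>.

S => M M pop   [S → M M pop]
M M pop => zero A M pop   [M → zero A]
zero A M pop => zero zero M pop   [A → zero]
zero zero M pop => zero zero zero A pop   [M → zero A]
zero zero zero A pop => zero zero zero A zero west pop   [A → A zero west]
zero zero zero A zero west pop => zero zero zero A zero west zero west pop   [A → A zero west]
zero zero zero A zero west zero west pop => zero zero zero zero zero west zero west pop   [A → zero]

S => M M pop => zero A M pop => zero zero M pop => zero zero zero A pop => zero zero zero A zero west pop => zero zero zero A zero west zero west pop => zero zero zero zero zero west zero west pop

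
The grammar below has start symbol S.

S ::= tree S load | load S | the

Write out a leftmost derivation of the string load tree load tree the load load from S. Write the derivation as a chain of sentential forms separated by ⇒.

S ⇒ load S ⇒ load tree S load ⇒ load tree load S load ⇒ load tree load tree S load load ⇒ load tree load tree the load load

S ⇒ load S   [S ::= load S]
load S ⇒ load tree S load   [S ::= tree S load]
load tree S load ⇒ load tree load S load   [S ::= load S]
load tree load S load ⇒ load tree load tree S load load   [S ::= tree S load]
load tree load tree S load load ⇒ load tree load tree the load load   [S ::= the]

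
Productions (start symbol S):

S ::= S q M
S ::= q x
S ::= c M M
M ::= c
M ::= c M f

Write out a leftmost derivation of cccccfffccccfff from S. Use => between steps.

S => cMM => ccMfM => cccMffM => ccccMfffM => cccccfffM => cccccfffcMf => cccccfffccMff => cccccfffcccMfff => cccccfffccccfff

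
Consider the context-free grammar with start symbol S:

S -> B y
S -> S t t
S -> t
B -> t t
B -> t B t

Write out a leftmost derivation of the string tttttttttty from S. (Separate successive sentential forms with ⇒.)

S ⇒ By ⇒ tBty ⇒ ttBtty ⇒ tttBttty ⇒ ttttBtttty ⇒ tttttttttty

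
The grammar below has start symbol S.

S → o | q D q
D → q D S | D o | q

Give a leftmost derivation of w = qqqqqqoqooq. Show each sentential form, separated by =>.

S => qDq => qqDSq => qqDoSq => qqqDSoSq => qqqqSoSq => qqqqqDqoSq => qqqqqDoqoSq => qqqqqqoqoSq => qqqqqqoqooq

S => qDq   [S → q D q]
qDq => qqDSq   [D → q D S]
qqDSq => qqDoSq   [D → D o]
qqDoSq => qqqDSoSq   [D → q D S]
qqqDSoSq => qqqqSoSq   [D → q]
qqqqSoSq => qqqqqDqoSq   [S → q D q]
qqqqqDqoSq => qqqqqDoqoSq   [D → D o]
qqqqqDoqoSq => qqqqqqoqoSq   [D → q]
qqqqqqoqoSq => qqqqqqoqooq   [S → o]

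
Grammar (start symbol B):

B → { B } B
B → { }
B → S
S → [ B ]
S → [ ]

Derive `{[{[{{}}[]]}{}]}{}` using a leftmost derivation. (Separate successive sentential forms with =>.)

B => {B}B   [B → { B } B]
{B}B => {S}B   [B → S]
{S}B => {[B]}B   [S → [ B ]]
{[B]}B => {[{B}B]}B   [B → { B } B]
{[{B}B]}B => {[{S}B]}B   [B → S]
{[{S}B]}B => {[{[B]}B]}B   [S → [ B ]]
{[{[B]}B]}B => {[{[{B}B]}B]}B   [B → { B } B]
{[{[{B}B]}B]}B => {[{[{{}}B]}B]}B   [B → { }]
{[{[{{}}B]}B]}B => {[{[{{}}S]}B]}B   [B → S]
{[{[{{}}S]}B]}B => {[{[{{}}[]]}B]}B   [S → [ ]]
{[{[{{}}[]]}B]}B => {[{[{{}}[]]}{}]}B   [B → { }]
{[{[{{}}[]]}{}]}B => {[{[{{}}[]]}{}]}{}   [B → { }]

B => {B}B => {S}B => {[B]}B => {[{B}B]}B => {[{S}B]}B => {[{[B]}B]}B => {[{[{B}B]}B]}B => {[{[{{}}B]}B]}B => {[{[{{}}S]}B]}B => {[{[{{}}[]]}B]}B => {[{[{{}}[]]}{}]}B => {[{[{{}}[]]}{}]}{}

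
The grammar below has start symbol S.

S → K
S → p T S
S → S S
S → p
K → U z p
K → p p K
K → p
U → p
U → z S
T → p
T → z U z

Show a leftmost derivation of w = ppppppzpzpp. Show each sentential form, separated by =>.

S => SS => pTSS => ppSS => pppTSS => ppppSS => ppppKS => ppppppKS => ppppppUzpS => ppppppzSzpS => ppppppzKzpS => ppppppzpzpS => ppppppzpzpp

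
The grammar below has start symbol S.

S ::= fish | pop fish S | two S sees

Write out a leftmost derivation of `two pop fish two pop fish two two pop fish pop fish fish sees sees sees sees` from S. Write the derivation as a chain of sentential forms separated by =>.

S => two S sees => two pop fish S sees => two pop fish two S sees sees => two pop fish two pop fish S sees sees => two pop fish two pop fish two S sees sees sees => two pop fish two pop fish two two S sees sees sees sees => two pop fish two pop fish two two pop fish S sees sees sees sees => two pop fish two pop fish two two pop fish pop fish S sees sees sees sees => two pop fish two pop fish two two pop fish pop fish fish sees sees sees sees

S => two S sees   [S ::= two S sees]
two S sees => two pop fish S sees   [S ::= pop fish S]
two pop fish S sees => two pop fish two S sees sees   [S ::= two S sees]
two pop fish two S sees sees => two pop fish two pop fish S sees sees   [S ::= pop fish S]
two pop fish two pop fish S sees sees => two pop fish two pop fish two S sees sees sees   [S ::= two S sees]
two pop fish two pop fish two S sees sees sees => two pop fish two pop fish two two S sees sees sees sees   [S ::= two S sees]
two pop fish two pop fish two two S sees sees sees sees => two pop fish two pop fish two two pop fish S sees sees sees sees   [S ::= pop fish S]
two pop fish two pop fish two two pop fish S sees sees sees sees => two pop fish two pop fish two two pop fish pop fish S sees sees sees sees   [S ::= pop fish S]
two pop fish two pop fish two two pop fish pop fish S sees sees sees sees => two pop fish two pop fish two two pop fish pop fish fish sees sees sees sees   [S ::= fish]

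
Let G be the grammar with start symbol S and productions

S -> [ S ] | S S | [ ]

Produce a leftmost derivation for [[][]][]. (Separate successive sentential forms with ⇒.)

S ⇒ SS   [S -> S S]
SS ⇒ [S]S   [S -> [ S ]]
[S]S ⇒ [SS]S   [S -> S S]
[SS]S ⇒ [[]S]S   [S -> [ ]]
[[]S]S ⇒ [[][]]S   [S -> [ ]]
[[][]]S ⇒ [[][]][]   [S -> [ ]]

S⇒SS⇒[S]S⇒[SS]S⇒[[]S]S⇒[[][]]S⇒[[][]][]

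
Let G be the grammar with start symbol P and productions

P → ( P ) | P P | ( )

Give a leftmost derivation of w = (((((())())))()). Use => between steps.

P => (P)   [P → ( P )]
(P) => (PP)   [P → P P]
(PP) => ((P)P)   [P → ( P )]
((P)P) => (((P))P)   [P → ( P )]
(((P))P) => ((((P)))P)   [P → ( P )]
((((P)))P) => ((((PP)))P)   [P → P P]
((((PP)))P) => (((((P)P)))P)   [P → ( P )]
(((((P)P)))P) => (((((())P)))P)   [P → ( )]
(((((())P)))P) => (((((())())))P)   [P → ( )]
(((((())())))P) => (((((())())))())   [P → ( )]

P=>(P)=>(PP)=>((P)P)=>(((P))P)=>((((P)))P)=>((((PP)))P)=>(((((P)P)))P)=>(((((())P)))P)=>(((((())())))P)=>(((((())())))())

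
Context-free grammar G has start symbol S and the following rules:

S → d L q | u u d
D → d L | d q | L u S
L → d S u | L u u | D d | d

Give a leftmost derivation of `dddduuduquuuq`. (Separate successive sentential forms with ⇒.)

S ⇒ dLq   [S → d L q]
dLq ⇒ dLuuq   [L → L u u]
dLuuq ⇒ ddSuuuq   [L → d S u]
ddSuuuq ⇒ dddLquuuq   [S → d L q]
dddLquuuq ⇒ ddddSuquuuq   [L → d S u]
ddddSuquuuq ⇒ dddduuduquuuq   [S → u u d]

S ⇒ dLq ⇒ dLuuq ⇒ ddSuuuq ⇒ dddLquuuq ⇒ ddddSuquuuq ⇒ dddduuduquuuq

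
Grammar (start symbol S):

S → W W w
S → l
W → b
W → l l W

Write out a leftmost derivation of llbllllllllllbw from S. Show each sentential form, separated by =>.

S => WWw   [S → W W w]
WWw => llWWw   [W → l l W]
llWWw => llbWw   [W → b]
llbWw => llbllWw   [W → l l W]
llbllWw => llbllllWw   [W → l l W]
llbllllWw => llbllllllWw   [W → l l W]
llbllllllWw => llbllllllllWw   [W → l l W]
llbllllllllWw => llbllllllllllWw   [W → l l W]
llbllllllllllWw => llbllllllllllbw   [W → b]

S => WWw => llWWw => llbWw => llbllWw => llbllllWw => llbllllllWw => llbllllllllWw => llbllllllllllWw => llbllllllllllbw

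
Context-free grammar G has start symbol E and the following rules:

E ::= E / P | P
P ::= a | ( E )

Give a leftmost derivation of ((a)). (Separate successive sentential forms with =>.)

E => P   [E ::= P]
P => (E)   [P ::= ( E )]
(E) => (P)   [E ::= P]
(P) => ((E))   [P ::= ( E )]
((E)) => ((P))   [E ::= P]
((P)) => ((a))   [P ::= a]

E => P => (E) => (P) => ((E)) => ((P)) => ((a))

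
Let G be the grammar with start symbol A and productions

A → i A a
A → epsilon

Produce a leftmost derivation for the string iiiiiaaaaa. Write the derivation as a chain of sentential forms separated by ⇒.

A ⇒ iAa ⇒ iiAaa ⇒ iiiAaaa ⇒ iiiiAaaaa ⇒ iiiiiAaaaaa ⇒ iiiiiaaaaa

A ⇒ iAa   [A → i A a]
iAa ⇒ iiAaa   [A → i A a]
iiAaa ⇒ iiiAaaa   [A → i A a]
iiiAaaa ⇒ iiiiAaaaa   [A → i A a]
iiiiAaaaa ⇒ iiiiiAaaaaa   [A → i A a]
iiiiiAaaaaa ⇒ iiiiiaaaaa   [A → epsilon]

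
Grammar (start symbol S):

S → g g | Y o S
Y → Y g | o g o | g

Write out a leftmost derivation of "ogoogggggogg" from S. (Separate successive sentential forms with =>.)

S => YoS   [S → Y o S]
YoS => ogooS   [Y → o g o]
ogooS => ogooYoS   [S → Y o S]
ogooYoS => ogooYgoS   [Y → Y g]
ogooYgoS => ogooYggoS   [Y → Y g]
ogooYggoS => ogooYgggoS   [Y → Y g]
ogooYgggoS => ogooYggggoS   [Y → Y g]
ogooYggggoS => ogoogggggoS   [Y → g]
ogoogggggoS => ogoogggggogg   [S → g g]

S => YoS => ogooS => ogooYoS => ogooYgoS => ogooYggoS => ogooYgggoS => ogooYggggoS => ogoogggggoS => ogoogggggogg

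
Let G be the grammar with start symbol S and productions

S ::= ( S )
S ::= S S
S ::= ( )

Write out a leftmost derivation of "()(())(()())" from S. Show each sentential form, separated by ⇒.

S ⇒ SS   [S ::= S S]
SS ⇒ ()S   [S ::= ( )]
()S ⇒ ()SS   [S ::= S S]
()SS ⇒ ()(S)S   [S ::= ( S )]
()(S)S ⇒ ()(())S   [S ::= ( )]
()(())S ⇒ ()(())(S)   [S ::= ( S )]
()(())(S) ⇒ ()(())(SS)   [S ::= S S]
()(())(SS) ⇒ ()(())(()S)   [S ::= ( )]
()(())(()S) ⇒ ()(())(()())   [S ::= ( )]

S ⇒ SS ⇒ ()S ⇒ ()SS ⇒ ()(S)S ⇒ ()(())S ⇒ ()(())(S) ⇒ ()(())(SS) ⇒ ()(())(()S) ⇒ ()(())(()())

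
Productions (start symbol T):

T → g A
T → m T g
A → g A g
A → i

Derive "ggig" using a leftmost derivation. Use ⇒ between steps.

T ⇒ gA ⇒ ggAg ⇒ ggig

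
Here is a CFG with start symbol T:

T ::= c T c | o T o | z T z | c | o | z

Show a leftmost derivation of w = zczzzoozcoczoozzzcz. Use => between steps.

T => zTz   [T ::= z T z]
zTz => zcTcz   [T ::= c T c]
zcTcz => zczTzcz   [T ::= z T z]
zczTzcz => zczzTzzcz   [T ::= z T z]
zczzTzzcz => zczzzTzzzcz   [T ::= z T z]
zczzzTzzzcz => zczzzoTozzzcz   [T ::= o T o]
zczzzoTozzzcz => zczzzooToozzzcz   [T ::= o T o]
zczzzooToozzzcz => zczzzoozTzoozzzcz   [T ::= z T z]
zczzzoozTzoozzzcz => zczzzoozcTczoozzzcz   [T ::= c T c]
zczzzoozcTczoozzzcz => zczzzoozcoczoozzzcz   [T ::= o]

T => zTz => zcTcz => zczTzcz => zczzTzzcz => zczzzTzzzcz => zczzzoTozzzcz => zczzzooToozzzcz => zczzzoozTzoozzzcz => zczzzoozcTczoozzzcz => zczzzoozcoczoozzzcz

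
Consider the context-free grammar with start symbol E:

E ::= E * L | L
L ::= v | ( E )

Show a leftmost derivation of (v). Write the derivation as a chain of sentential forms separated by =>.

E=>L=>(E)=>(L)=>(v)

E => L   [E ::= L]
L => (E)   [L ::= ( E )]
(E) => (L)   [E ::= L]
(L) => (v)   [L ::= v]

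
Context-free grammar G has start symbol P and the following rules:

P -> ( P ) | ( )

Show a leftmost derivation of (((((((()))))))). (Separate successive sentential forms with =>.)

P => (P)   [P -> ( P )]
(P) => ((P))   [P -> ( P )]
((P)) => (((P)))   [P -> ( P )]
(((P))) => ((((P))))   [P -> ( P )]
((((P)))) => (((((P)))))   [P -> ( P )]
(((((P))))) => ((((((P))))))   [P -> ( P )]
((((((P)))))) => (((((((P)))))))   [P -> ( P )]
(((((((P))))))) => (((((((())))))))   [P -> ( )]

P=>(P)=>((P))=>(((P)))=>((((P))))=>(((((P)))))=>((((((P))))))=>(((((((P)))))))=>(((((((())))))))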